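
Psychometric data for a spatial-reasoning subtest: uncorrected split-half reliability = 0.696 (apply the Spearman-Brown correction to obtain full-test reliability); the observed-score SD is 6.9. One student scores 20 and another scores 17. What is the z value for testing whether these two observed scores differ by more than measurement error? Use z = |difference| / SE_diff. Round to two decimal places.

Spearman-Brown: r = 2(0.696) / (1 + 0.696) = 1.3920 / 1.6960 ≈ 0.8208
SEM = 6.9000 * √(1 − 0.8208) = 6.9000 * √0.1792 ≈ 6.9000 * 0.4234 ≈ 2.9213
SE_diff = √2 * SEM ≈ 4.1313
z = 3 / 4.1313 ≈ 0.7262

0.73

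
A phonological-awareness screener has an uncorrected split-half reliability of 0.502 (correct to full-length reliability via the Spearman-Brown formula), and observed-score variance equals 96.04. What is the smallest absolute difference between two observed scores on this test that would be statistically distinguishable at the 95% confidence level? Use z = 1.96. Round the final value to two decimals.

σ = 96.04^(1/2) = 9.80000
Full-length reliability (Spearman-Brown) = 2(0.502)/(1+0.502) ≈ 0.66844
SEM = 9.80000 * √(1 − 0.66844) = 9.80000 * √0.33156 ≈ 9.80000 * 0.57581 ≈ 5.64294
Standard error of the difference = 5.64294·√2 ≈ 7.98033
Smallest detectable difference = 1.96*7.98033 ≈ 15.64144

15.64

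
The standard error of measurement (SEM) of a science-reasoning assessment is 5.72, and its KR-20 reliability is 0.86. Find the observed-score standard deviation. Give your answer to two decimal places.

σ = SEM·(1 − r)^(−1/2) ≈ 5.72·2.673 ≈ 15.287

15.29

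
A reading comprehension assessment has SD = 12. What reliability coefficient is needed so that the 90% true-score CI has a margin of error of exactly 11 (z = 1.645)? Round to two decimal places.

SEM needed = half-width / z = 11/1.645 ≈ 6.687
r = 1 − (6.687/12)² ≈ 1 − 0.311 ≈ 0.689

0.69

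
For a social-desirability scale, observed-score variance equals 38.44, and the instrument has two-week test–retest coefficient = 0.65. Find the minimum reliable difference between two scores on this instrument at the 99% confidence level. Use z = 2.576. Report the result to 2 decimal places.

σ = 38.44^(1/2) = 6.20000
SEM = 6.20000×√(1 − 0.65000) ≈ 3.66797
Standard error of the difference = 3.66797·√2 ≈ 5.18729
Smallest detectable difference = 2.576×5.18729 ≈ 13.36246

13.36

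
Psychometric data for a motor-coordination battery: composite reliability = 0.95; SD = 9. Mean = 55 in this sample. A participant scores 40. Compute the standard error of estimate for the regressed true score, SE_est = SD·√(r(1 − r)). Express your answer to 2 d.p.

1.96

SE_est = SD · √(r(1 − r)) = 9.000 · √0.048 ≈ 9.000 · 0.218 ≈ 1.962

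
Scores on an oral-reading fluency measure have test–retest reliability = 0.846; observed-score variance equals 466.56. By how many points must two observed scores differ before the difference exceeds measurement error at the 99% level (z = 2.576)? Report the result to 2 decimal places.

SD = √466.56 ≃ 21.6000
The standard error of measurement is 21.6000*√(1 − 0.8460) ≃ 21.6000*0.3924 ≃ 8.4765.
SE_diff = SEM * √2 ≃ 8.4765 * 1.4142 ≃ 11.9875
Smallest detectable difference = 2.576*11.9875 ≃ 30.8798

30.88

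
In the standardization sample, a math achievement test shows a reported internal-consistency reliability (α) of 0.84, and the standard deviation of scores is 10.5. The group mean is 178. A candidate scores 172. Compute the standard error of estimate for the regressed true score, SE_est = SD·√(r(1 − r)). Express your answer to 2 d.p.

SE_est = SD × √(r(1 − r)) = 10.5000 × √0.1344 ≈ 10.5000 × 0.3666 ≈ 3.8494

3.85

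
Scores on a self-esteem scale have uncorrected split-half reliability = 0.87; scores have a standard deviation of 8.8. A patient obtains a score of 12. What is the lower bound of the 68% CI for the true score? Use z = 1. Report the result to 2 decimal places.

Spearman-Brown: r = 2(0.87) / (1 + 0.87) = 1.7400 / 1.8700 ≈ 0.9305
SEM = 8.8000 * √(1 − 0.9305) = 8.8000 * √0.0695 ≈ 8.8000 * 0.2637 ≈ 2.3202
Margin = 1 * 2.3202 ≈ 2.3202
Lower limit = 12 − 2.3202 ≈ 9.6798

9.68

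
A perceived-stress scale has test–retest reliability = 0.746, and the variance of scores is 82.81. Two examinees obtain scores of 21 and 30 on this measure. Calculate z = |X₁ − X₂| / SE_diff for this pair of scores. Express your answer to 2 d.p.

1.39

SD = √82.81 = 9.100
SEM = 9.100 × √(1 − 0.746) = 9.100 × √0.254 ≈ 9.100 × 0.504 ≈ 4.586
SE_diff = √2 × SEM ≈ 6.486
z = |21 − 30| / 6.486 = 9 / 6.486 ≈ 1.388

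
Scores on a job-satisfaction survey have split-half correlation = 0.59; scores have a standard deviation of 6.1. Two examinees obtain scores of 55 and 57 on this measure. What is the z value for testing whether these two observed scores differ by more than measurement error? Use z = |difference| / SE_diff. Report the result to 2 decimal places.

0.46

Full-length reliability (Spearman-Brown) = 2(0.59)/(1+0.59) ≈ 0.7421
SEM = 6.1000 · √(1 − 0.7421) = 6.1000 · √0.2579 ≈ 6.1000 · 0.5078 ≈ 3.0976
Standard error of the difference = 3.0976·√2 ≈ 4.3806
z = 2 / 4.3806 ≈ 0.4566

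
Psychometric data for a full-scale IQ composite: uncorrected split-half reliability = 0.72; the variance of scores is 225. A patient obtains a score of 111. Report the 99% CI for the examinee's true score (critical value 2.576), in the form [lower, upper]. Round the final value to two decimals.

[95.41, 126.59]

SD = √225 ≈ 15.00000
Full-length reliability (Spearman-Brown) = 2(0.72)/(1+0.72) ≈ 0.83721
SEM = 15.00000·√(1 − 0.83721) ≈ 6.05210
Margin = 2.576 · 6.05210 ≈ 15.59021
99% CI: 111 ± 15.59021 = [95.40979, 126.59021]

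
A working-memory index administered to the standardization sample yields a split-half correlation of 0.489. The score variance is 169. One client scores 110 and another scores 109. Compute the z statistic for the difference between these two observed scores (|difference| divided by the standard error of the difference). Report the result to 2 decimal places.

0.09

σ = 169^(1/2) = 13.00000
Spearman-Brown: r = 2(0.489) / (1 + 0.489) = 0.97800 / 1.48900 ≈ 0.65682
SEM = 13.00000·√(1 − 0.65682) ≈ 7.61564
SE_diff = SEM · √2 ≈ 7.61564 · 1.41421 ≈ 10.77014
z = |110 − 109| / 10.77014 = 1 / 10.77014 ≈ 0.09285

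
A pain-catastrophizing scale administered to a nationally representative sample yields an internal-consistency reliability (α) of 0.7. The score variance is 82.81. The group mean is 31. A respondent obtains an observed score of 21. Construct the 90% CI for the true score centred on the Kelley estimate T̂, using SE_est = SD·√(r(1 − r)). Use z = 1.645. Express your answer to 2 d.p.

[17.14, 30.86]

SD = √82.81 = 9.10000
T̂ = 0.70000(21) + 0.30000(31) ≃ 24.00000
SE_est = SD * √(r(1 − r)) = 9.10000 * √0.21000 ≃ 9.10000 * 0.45826 ≃ 4.17014
90% CI: 24.00000 ± 6.85989 ≃ (17.14011, 30.85989)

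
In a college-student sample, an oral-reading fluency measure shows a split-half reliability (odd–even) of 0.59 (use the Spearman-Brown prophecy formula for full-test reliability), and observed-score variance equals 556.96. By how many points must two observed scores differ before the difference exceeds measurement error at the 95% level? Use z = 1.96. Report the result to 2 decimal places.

33.22

σ = 556.96^(1/2) = 23.600
Full-length reliability (Spearman-Brown) = 2(0.59)/(1+0.59) ≈ 0.742
SEM = 23.600 × √(1 − 0.742) = 23.600 × √0.258 ≈ 23.600 × 0.508 ≈ 11.984
SE_diff = SEM × √2 ≈ 11.984 × 1.414 ≈ 16.948
Minimum reliable difference = 1.96 × SE_diff ≈ 1.96 × 16.948 ≈ 33.218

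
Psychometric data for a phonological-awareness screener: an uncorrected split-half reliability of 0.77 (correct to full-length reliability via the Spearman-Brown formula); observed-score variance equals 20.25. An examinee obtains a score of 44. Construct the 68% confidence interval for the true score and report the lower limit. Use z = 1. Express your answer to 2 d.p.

42.38

SD = √20.25 = 4.500
Full-length reliability (Spearman-Brown) = 2(0.77)/(1+0.77) ≈ 0.870
The standard error of measurement is 4.500×√(1 − 0.870) ≈ 4.500×0.360 ≈ 1.622.
Half-width = 1×1.622 ≈ 1.622
Lower bound: 44 − 1.622 = 42.378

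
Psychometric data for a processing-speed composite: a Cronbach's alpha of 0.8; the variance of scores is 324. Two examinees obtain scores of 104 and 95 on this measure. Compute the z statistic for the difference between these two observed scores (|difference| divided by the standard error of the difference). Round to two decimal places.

SD = √324 = 18.00000
SEM = 18.00000 * √(1 − 0.80000) = 18.00000 * √0.20000 ≈ 18.00000 * 0.44721 ≈ 8.04984
SE_diff = √2 * SEM ≈ 11.38420
z = |104 − 95| / 11.38420 = 9 / 11.38420 ≈ 0.79057

0.79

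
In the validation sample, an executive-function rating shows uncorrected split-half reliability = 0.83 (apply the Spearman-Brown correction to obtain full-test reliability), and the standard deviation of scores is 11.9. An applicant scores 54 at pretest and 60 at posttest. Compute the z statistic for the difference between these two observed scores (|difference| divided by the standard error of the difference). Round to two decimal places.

Spearman-Brown: r = 2(0.83) / (1 + 0.83) = 1.660 / 1.830 ≈ 0.907
SEM = 11.900 * √(1 − 0.907) = 11.900 * √0.093 ≈ 11.900 * 0.305 ≈ 3.627
SE_diff = √2 * SEM ≈ 5.129
z = |54 − 60| / 5.129 = 6 / 5.129 ≈ 1.170

1.17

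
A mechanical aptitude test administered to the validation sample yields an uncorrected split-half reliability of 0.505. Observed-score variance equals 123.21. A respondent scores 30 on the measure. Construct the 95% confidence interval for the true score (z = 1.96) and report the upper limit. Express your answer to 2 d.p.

42.48

SD = √123.21 ≈ 11.100
Spearman-Brown: r = 2(0.505) / (1 + 0.505) = 1.010 / 1.505 ≈ 0.671
SEM = 11.100 × √(1 − 0.671) = 11.100 × √0.329 ≈ 11.100 × 0.574 ≈ 6.366
1.96 × SEM ≈ 12.477
Upper limit = 30 + 12.477 ≈ 42.477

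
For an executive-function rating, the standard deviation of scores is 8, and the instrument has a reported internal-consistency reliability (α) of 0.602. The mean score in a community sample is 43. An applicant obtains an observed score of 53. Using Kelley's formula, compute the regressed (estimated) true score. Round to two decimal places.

T̂ = 0.6020(53) + 0.3980(43) ≈ 49.0200

49.02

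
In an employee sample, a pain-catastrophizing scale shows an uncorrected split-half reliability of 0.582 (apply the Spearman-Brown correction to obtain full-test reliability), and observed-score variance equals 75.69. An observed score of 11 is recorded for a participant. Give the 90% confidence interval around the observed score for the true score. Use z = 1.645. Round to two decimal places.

[3.64, 18.36]

SD = √75.69 = 8.70000
r_full = 2·0.582 / (1 + 0.582) ≈ 0.73578
SEM = 8.70000 * √(1 − 0.73578) = 8.70000 * √0.26422 ≈ 8.70000 * 0.51403 ≈ 4.47202
Half-width = 1.645*4.47202 ≈ 7.35648
Interval: (3.64352, 18.35648)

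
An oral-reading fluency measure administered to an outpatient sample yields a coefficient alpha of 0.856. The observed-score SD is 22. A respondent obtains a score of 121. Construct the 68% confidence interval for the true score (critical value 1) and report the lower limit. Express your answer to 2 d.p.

The standard error of measurement is 22.000·√(1 − 0.856) ≈ 22.000·0.379 ≈ 8.348.
Half-width = 1·8.348 ≈ 8.348
Lower limit = 121 − 8.348 ≈ 112.652

112.65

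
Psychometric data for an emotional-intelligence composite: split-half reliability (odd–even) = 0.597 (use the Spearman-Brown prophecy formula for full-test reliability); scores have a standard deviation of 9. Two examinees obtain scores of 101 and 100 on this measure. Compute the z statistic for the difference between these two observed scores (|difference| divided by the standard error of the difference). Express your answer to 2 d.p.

0.16

Spearman-Brown: r = 2(0.597) / (1 + 0.597) = 1.194 / 1.597 ≈ 0.748
SEM = 9.000 · √(1 − 0.748) = 9.000 · √0.252 ≈ 9.000 · 0.502 ≈ 4.521
SE_diff = √2 · SEM ≈ 6.394
z = 1 / 6.394 ≈ 0.156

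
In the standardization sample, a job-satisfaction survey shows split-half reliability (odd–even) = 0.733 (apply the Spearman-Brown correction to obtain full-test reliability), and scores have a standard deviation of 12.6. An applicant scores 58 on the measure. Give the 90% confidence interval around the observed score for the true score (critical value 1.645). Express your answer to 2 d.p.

[49.86, 66.14]

r_full = 2·0.733 / (1 + 0.733) ≈ 0.84593
SEM = 12.60000*√(1 − 0.84593) ≈ 4.94569
1.645 * SEM ≈ 8.13566
90% CI: 58 ± 8.13566 = [49.86434, 66.13566]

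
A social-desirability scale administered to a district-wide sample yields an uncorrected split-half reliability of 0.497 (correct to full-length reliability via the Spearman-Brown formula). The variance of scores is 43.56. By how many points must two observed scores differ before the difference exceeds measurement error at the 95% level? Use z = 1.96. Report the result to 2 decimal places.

10.60

SD = √43.56 = 6.6000
Spearman-Brown: r = 2(0.497) / (1 + 0.497) = 0.9940 / 1.4970 ≈ 0.6640
SEM = 6.6000 × √(1 − 0.6640) = 6.6000 × √0.3360 ≈ 6.6000 × 0.5797 ≈ 3.8258
SE_diff = √2 × SEM ≈ 5.4104
Minimum reliable difference = 1.96 × SE_diff ≈ 1.96 × 5.4104 ≈ 10.6044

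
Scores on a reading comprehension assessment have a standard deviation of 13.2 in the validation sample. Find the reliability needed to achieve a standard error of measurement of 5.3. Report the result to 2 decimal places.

r = 1 − (5.300/13.2)² ≃ 1 − 0.161 ≃ 0.839

0.84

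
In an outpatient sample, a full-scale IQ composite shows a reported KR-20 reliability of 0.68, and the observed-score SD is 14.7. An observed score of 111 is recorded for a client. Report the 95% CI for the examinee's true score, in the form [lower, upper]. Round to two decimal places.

The standard error of measurement is 14.7000*√(1 − 0.6800) ≈ 14.7000*0.5657 ≈ 8.3156.
Half-width = 1.96*8.3156 ≈ 16.2985
CI = 111 ± 16.2985 → [94.7015, 127.2985]

[94.70, 127.30]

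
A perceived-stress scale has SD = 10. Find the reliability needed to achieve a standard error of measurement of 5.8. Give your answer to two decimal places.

r = 1 − (5.800/10)² ≃ 1 − 0.336 ≃ 0.664

0.66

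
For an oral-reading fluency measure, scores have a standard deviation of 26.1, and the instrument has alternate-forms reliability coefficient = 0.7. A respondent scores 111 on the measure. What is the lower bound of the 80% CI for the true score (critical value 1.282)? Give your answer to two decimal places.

92.67

SEM = 26.1000 · √(1 − 0.7000) = 26.1000 · √0.3000 ≈ 26.1000 · 0.5477 ≈ 14.2956
1.282 · SEM ≈ 18.3269
Lower bound: 111 − 18.3269 = 92.6731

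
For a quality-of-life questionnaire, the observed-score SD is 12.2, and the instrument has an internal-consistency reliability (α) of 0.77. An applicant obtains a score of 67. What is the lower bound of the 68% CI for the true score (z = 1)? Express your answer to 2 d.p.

The standard error of measurement is 12.200*√(1 − 0.770) ≈ 12.200*0.480 ≈ 5.851.
Half-width = 1*5.851 ≈ 5.851
Lower bound: 67 − 5.851 = 61.149

61.15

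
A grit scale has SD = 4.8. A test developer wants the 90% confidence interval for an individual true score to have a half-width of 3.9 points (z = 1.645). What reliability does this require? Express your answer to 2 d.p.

0.76

SEM needed = half-width / z = 3.9/1.645 ≈ 2.371
r = 1 − (2.371/4.8)² ≈ 1 − 0.244 ≈ 0.756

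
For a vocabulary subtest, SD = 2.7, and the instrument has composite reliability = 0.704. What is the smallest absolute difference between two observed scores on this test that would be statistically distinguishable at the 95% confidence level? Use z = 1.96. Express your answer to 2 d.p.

SEM = 2.70000 * √(1 − 0.70400) = 2.70000 * √0.29600 ≈ 2.70000 * 0.54406 ≈ 1.46896
SE_diff = SEM * √2 ≈ 1.46896 * 1.41421 ≈ 2.07742
Smallest detectable difference = 1.96*2.07742 ≈ 4.07175

4.07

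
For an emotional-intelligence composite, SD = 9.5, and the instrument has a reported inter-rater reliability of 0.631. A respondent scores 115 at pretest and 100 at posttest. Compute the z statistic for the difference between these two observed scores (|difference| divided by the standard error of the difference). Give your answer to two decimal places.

1.84

SEM = 9.500 × √(1 − 0.631) = 9.500 × √0.369 ≈ 9.500 × 0.607 ≈ 5.771
SE_diff = √2 × SEM ≈ 8.161
z = 15 / 8.161 ≈ 1.838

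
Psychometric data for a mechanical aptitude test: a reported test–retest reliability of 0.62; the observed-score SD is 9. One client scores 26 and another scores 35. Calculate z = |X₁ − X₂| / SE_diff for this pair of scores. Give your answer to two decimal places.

1.15

SEM = 9.00000 · √(1 − 0.62000) = 9.00000 · √0.38000 ≈ 9.00000 · 0.61644 ≈ 5.54797
SE_diff = √2 · SEM ≈ 7.84602
z = |26 − 35| / 7.84602 = 9 / 7.84602 ≈ 1.14708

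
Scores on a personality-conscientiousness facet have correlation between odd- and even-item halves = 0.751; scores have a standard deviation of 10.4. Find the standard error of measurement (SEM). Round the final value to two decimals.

Spearman-Brown: r = 2(0.751) / (1 + 0.751) = 1.5020 / 1.7510 ≈ 0.8578
SEM = 10.4000 × √(1 − 0.8578) = 10.4000 × √0.1422 ≈ 10.4000 × 0.3771 ≈ 3.9218

3.92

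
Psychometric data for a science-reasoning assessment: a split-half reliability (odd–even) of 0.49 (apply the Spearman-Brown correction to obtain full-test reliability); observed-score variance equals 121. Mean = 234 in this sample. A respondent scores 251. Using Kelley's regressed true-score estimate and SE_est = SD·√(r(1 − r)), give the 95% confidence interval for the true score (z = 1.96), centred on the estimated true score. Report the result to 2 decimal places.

[234.95, 255.41]

SD = √121 = 11.0000
Spearman-Brown: r = 2(0.49) / (1 + 0.49) = 0.9800 / 1.4900 ≈ 0.6577
T̂ = r·X + (1 − r)·M = 0.6577×251 + 0.3423×234 ≈ 165.0872 + 80.0940 ≈ 245.1812
SE_est = 11.0000×√(0.6577×0.3423) ≈ 5.2192
CI = 245.1812 ± 1.96 × 5.2192 → [234.9516, 255.4109]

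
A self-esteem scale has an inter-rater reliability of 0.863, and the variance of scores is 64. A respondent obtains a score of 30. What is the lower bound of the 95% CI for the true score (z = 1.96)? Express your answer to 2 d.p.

24.20

σ = 64^(1/2) = 8.0000
SEM = 8.0000 × √(1 − 0.8630) = 8.0000 × √0.1370 ≈ 8.0000 × 0.3701 ≈ 2.9611
Half-width = 1.96×2.9611 ≈ 5.8037
Lower bound: 30 − 5.8037 = 24.1963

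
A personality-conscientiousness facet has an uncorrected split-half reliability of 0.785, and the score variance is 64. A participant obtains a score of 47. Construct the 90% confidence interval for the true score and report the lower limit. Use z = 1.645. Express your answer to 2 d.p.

SD = √64 = 8.0000
r_full = 2·0.785 / (1 + 0.785) ≈ 0.8796
SEM = 8.0000 × √(1 − 0.8796) = 8.0000 × √0.1204 ≈ 8.0000 × 0.3471 ≈ 2.7765
Margin = 1.645 × 2.7765 ≈ 4.5673
Lower bound: 47 − 4.5673 = 42.4327

42.43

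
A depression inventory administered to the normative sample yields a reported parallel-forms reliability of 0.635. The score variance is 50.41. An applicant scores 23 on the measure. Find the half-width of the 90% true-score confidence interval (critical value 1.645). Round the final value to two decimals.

7.06

σ = 50.41^(1/2) = 7.100
SEM = 7.100·√(1 − 0.635) ≈ 4.289
1.645 · SEM ≈ 7.056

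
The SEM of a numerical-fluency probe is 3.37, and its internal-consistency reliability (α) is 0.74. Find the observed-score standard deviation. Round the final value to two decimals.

SD = SEM / √(1 − r) = 3.37 / √0.26000 ≈ 3.37 / 0.50990 ≈ 6.60911

6.61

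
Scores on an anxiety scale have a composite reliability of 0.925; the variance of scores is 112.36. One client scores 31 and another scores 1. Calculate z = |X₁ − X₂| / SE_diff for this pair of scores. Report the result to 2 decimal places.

σ = 112.36^(1/2) = 10.6000
SEM = 10.6000·√(1 − 0.9250) ≃ 2.9029
Standard error of the difference = 2.9029·√2 ≃ 4.1054
z = 30 / 4.1054 ≃ 7.3075

7.31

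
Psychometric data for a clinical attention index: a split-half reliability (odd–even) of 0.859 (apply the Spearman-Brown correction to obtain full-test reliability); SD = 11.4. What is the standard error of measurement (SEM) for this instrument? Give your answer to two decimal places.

Spearman-Brown: r = 2(0.859) / (1 + 0.859) = 1.71800 / 1.85900 ≃ 0.92415
SEM = 11.40000*√(1 − 0.92415) ≃ 3.13960

3.14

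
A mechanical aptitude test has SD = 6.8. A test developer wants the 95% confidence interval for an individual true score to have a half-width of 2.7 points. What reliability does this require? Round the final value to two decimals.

0.96

SEM needed = half-width / z = 2.7/1.96 ≈ 1.3776
Required reliability = 1 − (SEM/SD)² = 1 − 0.0410 ≈ 0.9590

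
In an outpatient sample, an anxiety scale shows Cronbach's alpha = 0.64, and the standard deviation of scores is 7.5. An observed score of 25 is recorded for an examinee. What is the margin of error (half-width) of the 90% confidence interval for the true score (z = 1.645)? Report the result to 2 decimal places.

7.40

The standard error of measurement is 7.5000×√(1 − 0.6400) ≃ 7.5000×0.6000 ≃ 4.5000.
Margin = 1.645 × 4.5000 ≃ 7.4025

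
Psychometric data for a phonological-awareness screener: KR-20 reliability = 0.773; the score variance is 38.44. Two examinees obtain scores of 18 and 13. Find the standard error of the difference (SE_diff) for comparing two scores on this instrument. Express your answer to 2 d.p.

σ = 38.44^(1/2) = 6.20000
SEM = 6.20000 × √(1 − 0.77300) = 6.20000 × √0.22700 ≈ 6.20000 × 0.47645 ≈ 2.95396
SE_diff = SEM × √2 ≈ 2.95396 × 1.41421 ≈ 4.17753

4.18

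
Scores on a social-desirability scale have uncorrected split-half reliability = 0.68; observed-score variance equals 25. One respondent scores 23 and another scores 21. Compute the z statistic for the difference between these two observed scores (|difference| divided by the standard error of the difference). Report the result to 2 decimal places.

0.65

σ = 25^(1/2) = 5.0000
Spearman-Brown: r = 2(0.68) / (1 + 0.68) = 1.3600 / 1.6800 ≈ 0.8095
SEM = 5.0000 · √(1 − 0.8095) = 5.0000 · √0.1905 ≈ 5.0000 · 0.4364 ≈ 2.1822
SE_diff = SEM · √2 ≈ 2.1822 · 1.4142 ≈ 3.0861
z = |23 − 21| / 3.0861 = 2 / 3.0861 ≈ 0.6481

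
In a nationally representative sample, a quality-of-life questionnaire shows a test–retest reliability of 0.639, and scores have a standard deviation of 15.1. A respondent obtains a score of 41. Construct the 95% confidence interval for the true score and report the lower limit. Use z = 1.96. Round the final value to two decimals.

23.22

SEM = 15.100·√(1 − 0.639) ≃ 9.073
Half-width = 1.96·9.073 ≃ 17.782
Lower limit = 41 − 17.782 ≃ 23.218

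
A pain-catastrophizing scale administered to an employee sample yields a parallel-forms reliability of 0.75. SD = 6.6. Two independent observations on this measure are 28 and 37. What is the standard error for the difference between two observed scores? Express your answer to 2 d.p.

SEM = 6.6000·√(1 − 0.7500) ≃ 3.3000
SE_diff = SEM · √2 ≃ 3.3000 · 1.4142 ≃ 4.6669

4.67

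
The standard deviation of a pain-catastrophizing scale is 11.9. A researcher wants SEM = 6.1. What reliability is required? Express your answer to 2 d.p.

r = 1 − (SEM / SD)² = 1 − (6.1000 / 11.9)² ≃ 1 − 0.2628 ≃ 0.7372

0.74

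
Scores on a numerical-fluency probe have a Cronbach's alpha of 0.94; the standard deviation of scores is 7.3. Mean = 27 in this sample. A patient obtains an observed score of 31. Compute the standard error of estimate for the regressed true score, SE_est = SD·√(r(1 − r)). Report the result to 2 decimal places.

SE_est = SD × √(r(1 − r)) = 7.3000 × √0.0564 ≈ 7.3000 × 0.2375 ≈ 1.7337

1.73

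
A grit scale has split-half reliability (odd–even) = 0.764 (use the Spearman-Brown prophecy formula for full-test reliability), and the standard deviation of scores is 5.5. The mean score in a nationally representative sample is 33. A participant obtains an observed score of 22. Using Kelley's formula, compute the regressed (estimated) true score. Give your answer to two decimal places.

r_full = 2·0.764 / (1 + 0.764) ≈ 0.866
T̂ = 0.866(22) + 0.134(33) ≈ 23.472

23.47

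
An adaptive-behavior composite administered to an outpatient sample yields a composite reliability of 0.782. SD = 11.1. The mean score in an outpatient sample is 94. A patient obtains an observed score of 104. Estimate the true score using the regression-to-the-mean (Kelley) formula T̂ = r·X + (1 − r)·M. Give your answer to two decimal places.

101.82

T̂ = 0.7820(104) + 0.2180(94) ≃ 101.8200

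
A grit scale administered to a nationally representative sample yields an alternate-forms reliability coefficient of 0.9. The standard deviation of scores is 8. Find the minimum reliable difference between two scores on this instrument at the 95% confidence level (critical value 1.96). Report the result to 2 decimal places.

The standard error of measurement is 8.00000×√(1 − 0.90000) ≈ 8.00000×0.31623 ≈ 2.52982.
SE_diff = SEM × √2 ≈ 2.52982 × 1.41421 ≈ 3.57771
Smallest detectable difference = 1.96×3.57771 ≈ 7.01231

7.01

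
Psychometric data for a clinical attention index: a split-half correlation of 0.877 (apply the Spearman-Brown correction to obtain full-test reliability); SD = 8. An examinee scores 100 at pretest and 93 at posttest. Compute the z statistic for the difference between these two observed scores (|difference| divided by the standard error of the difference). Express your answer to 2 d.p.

Spearman-Brown: r = 2(0.877) / (1 + 0.877) = 1.754 / 1.877 ≈ 0.934
SEM = 8.000 · √(1 − 0.934) = 8.000 · √0.066 ≈ 8.000 · 0.256 ≈ 2.048
Standard error of the difference = 2.048·√2 ≈ 2.896
z = 7 / 2.896 ≈ 2.417

2.42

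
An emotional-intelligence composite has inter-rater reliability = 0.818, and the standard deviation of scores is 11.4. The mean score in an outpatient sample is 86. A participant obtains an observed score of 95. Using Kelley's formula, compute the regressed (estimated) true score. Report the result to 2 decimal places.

Estimated true score = 0.8180*95 + (1 − 0.8180)*86 ≈ 93.3620

93.36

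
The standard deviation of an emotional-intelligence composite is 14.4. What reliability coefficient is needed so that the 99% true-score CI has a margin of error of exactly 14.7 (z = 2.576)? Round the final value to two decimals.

0.84

SEM needed = half-width / z = 14.7/2.576 ≃ 5.70652
r = 1 − (SEM / SD)² = 1 − (5.70652 / 14.4)² ≃ 1 − 0.15704 ≃ 0.84296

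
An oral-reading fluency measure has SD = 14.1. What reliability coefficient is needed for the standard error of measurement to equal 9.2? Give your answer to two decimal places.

r = 1 − (SEM / SD)² = 1 − (9.200 / 14.1)² ≃ 1 − 0.426 ≃ 0.574

0.57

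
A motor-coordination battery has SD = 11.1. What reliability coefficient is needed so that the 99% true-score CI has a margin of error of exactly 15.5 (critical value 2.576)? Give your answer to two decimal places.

SEM needed = half-width / z = 15.5/2.576 ≈ 6.0171
r = 1 − (SEM / SD)² = 1 − (6.0171 / 11.1)² ≈ 1 − 0.2939 ≈ 0.7061

0.71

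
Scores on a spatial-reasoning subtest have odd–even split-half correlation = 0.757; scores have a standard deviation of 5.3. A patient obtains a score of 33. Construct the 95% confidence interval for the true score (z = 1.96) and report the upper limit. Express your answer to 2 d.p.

Spearman-Brown: r = 2(0.757) / (1 + 0.757) = 1.514 / 1.757 ≈ 0.862
SEM = 5.300 × √(1 − 0.862) = 5.300 × √0.138 ≈ 5.300 × 0.372 ≈ 1.971
Margin = 1.96 × 1.971 ≈ 3.863
Upper bound: 33 + 3.863 = 36.863

36.86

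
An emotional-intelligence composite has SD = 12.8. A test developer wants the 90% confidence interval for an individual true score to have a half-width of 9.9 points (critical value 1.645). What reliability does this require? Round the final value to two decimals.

SEM needed = half-width / z = 9.9/1.645 ≈ 6.0182
r = 1 − (6.0182/12.8)² ≈ 1 − 0.2211 ≈ 0.7789

0.78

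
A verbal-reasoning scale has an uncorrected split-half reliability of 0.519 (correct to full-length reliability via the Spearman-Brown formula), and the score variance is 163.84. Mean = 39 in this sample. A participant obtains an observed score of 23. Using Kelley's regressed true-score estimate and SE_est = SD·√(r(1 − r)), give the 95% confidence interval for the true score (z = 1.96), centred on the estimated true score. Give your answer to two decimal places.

[16.40, 39.74]

σ = 163.84^(1/2) = 12.800
r_full = 2·0.519 / (1 + 0.519) ≈ 0.683
T̂ = 0.683(23) + 0.317(39) ≈ 28.066
SE_est = SD · √(r(1 − r)) = 12.800 · √0.216 ≈ 12.800 · 0.465 ≈ 5.954
CI = 28.066 ± 1.96 · 5.954 → [16.396, 39.737]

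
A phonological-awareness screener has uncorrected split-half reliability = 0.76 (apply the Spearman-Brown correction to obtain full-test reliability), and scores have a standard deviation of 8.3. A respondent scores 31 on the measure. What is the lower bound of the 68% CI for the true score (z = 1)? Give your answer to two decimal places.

27.94

r_full = 2·0.76 / (1 + 0.76) ≈ 0.864
SEM = 8.300·√(1 − 0.864) ≈ 3.065
1 · SEM ≈ 3.065
Lower bound: 31 − 3.065 = 27.935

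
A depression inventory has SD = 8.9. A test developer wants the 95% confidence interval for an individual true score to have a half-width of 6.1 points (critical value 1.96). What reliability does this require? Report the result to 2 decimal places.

SEM needed = half-width / z = 6.1/1.96 ≈ 3.11224
Required reliability = 1 − (SEM/SD)² = 1 − 0.12228 ≈ 0.87772

0.88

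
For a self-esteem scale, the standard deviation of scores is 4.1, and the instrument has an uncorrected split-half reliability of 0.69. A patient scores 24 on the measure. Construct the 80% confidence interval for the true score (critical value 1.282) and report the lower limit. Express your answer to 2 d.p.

21.75

r_full = 2·0.69 / (1 + 0.69) ≈ 0.817
SEM = 4.100 · √(1 − 0.817) = 4.100 · √0.183 ≈ 4.100 · 0.428 ≈ 1.756
Margin = 1.282 · 1.756 ≈ 2.251
Lower bound: 24 − 2.251 = 21.749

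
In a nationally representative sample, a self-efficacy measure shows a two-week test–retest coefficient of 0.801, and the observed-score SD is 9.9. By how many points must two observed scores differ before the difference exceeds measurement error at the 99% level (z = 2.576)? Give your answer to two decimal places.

16.09

SEM = 9.9000 × √(1 − 0.8010) = 9.9000 × √0.1990 ≈ 9.9000 × 0.4461 ≈ 4.4163
SE_diff = SEM × √2 ≈ 4.4163 × 1.4142 ≈ 6.2456
Minimum reliable difference = 2.576 × SE_diff ≈ 2.576 × 6.2456 ≈ 16.0888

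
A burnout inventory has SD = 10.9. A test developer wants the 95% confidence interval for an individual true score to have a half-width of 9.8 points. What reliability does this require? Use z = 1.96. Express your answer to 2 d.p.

Required SEM = 9.8 / 1.96 ≈ 5.000
r = 1 − (5.000/10.9)² ≈ 1 − 0.210 ≈ 0.790

0.79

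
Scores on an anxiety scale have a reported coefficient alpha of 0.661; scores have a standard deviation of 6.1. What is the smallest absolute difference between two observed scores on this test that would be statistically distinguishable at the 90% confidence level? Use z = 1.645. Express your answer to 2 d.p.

8.26

The standard error of measurement is 6.100·√(1 − 0.661) ≃ 6.100·0.582 ≃ 3.552.
SE_diff = √2 · SEM ≃ 5.023
Smallest detectable difference = 1.645·5.023 ≃ 8.262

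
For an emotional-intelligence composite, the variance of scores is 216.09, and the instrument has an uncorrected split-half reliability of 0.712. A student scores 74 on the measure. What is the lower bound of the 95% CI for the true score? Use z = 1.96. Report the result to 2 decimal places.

SD = √216.09 = 14.700
Spearman-Brown: r = 2(0.712) / (1 + 0.712) = 1.424 / 1.712 ≈ 0.832
SEM = 14.700×√(1 − 0.832) ≈ 6.029
Margin = 1.96 × 6.029 ≈ 11.817
Lower bound: 74 − 11.817 = 62.183

62.18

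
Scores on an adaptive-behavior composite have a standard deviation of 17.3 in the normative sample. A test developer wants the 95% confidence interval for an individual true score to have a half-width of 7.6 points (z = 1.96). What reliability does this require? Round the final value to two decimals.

Required SEM = 7.6 / 1.96 ≃ 3.8776
r = 1 − (3.8776/17.3)² ≃ 1 − 0.0502 ≃ 0.9498

0.95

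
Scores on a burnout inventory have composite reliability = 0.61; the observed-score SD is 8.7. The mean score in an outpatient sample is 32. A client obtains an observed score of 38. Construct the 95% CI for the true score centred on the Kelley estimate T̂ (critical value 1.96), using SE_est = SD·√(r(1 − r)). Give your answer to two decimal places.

[27.34, 43.98]

T̂ = 0.61000(38) + 0.39000(32) ≃ 35.66000
SE_est = SD × √(r(1 − r)) = 8.70000 × √0.23790 ≃ 8.70000 × 0.48775 ≃ 4.24342
CI = 35.66000 ± 1.96 × 4.24342 → [27.34289, 43.97711]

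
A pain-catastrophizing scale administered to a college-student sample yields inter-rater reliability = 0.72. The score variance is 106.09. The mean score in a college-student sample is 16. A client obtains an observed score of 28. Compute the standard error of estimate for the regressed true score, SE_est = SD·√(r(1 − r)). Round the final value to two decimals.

SD = √106.09 ≈ 10.30000
SE_est = 10.30000·√[r(1 − r)] ≈ 4.62469

4.62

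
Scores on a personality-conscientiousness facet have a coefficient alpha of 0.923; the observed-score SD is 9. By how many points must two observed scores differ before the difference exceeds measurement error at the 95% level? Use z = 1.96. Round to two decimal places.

6.92

The standard error of measurement is 9.00000*√(1 − 0.92300) ≈ 9.00000*0.27749 ≈ 2.49740.
Standard error of the difference = 2.49740·√2 ≈ 3.53186
Minimum reliable difference = 1.96 * SE_diff ≈ 1.96 * 3.53186 ≈ 6.92244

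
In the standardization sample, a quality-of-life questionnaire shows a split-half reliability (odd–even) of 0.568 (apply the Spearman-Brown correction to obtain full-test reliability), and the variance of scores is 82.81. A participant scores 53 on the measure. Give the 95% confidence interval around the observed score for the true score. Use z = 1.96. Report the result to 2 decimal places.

SD = √82.81 = 9.100
r_full = 2·0.568 / (1 + 0.568) ≈ 0.724
SEM = 9.100*√(1 − 0.724) ≈ 4.777
1.96 * SEM ≈ 9.362
Interval: (43.638, 62.362)

[43.64, 62.36]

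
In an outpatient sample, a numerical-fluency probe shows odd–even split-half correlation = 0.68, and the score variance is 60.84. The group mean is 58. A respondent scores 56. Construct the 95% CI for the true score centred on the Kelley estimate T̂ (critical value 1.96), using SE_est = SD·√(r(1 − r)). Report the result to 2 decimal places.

SD = √60.84 ≈ 7.8000
Spearman-Brown: r = 2(0.68) / (1 + 0.68) = 1.3600 / 1.6800 ≈ 0.8095
T̂ = r·X + (1 − r)·M = 0.8095×56 + 0.1905×58 ≈ 45.3333 + 11.0476 ≈ 56.3810
SE_est = 7.8000×√(0.8095×0.1905) ≈ 3.0629
95% CI: 56.3810 ± 6.0032 ≈ (50.3777, 62.3842)

[50.38, 62.38]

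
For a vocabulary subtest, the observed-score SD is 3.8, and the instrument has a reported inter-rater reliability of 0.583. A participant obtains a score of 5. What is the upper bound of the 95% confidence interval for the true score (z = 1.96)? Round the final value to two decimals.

9.81

The standard error of measurement is 3.800·√(1 − 0.583) ≈ 3.800·0.646 ≈ 2.454.
Half-width = 1.96·2.454 ≈ 4.810
Upper bound: 5 + 4.810 = 9.810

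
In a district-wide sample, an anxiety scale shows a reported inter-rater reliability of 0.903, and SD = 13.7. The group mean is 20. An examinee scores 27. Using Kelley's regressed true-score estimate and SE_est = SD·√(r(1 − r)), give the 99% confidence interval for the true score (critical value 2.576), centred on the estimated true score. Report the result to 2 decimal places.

T̂ = 0.9030(27) + 0.0970(20) ≈ 26.3210
SE_est = 13.7000·√[r(1 − r)] ≈ 4.0546
99% CI: 26.3210 ± 10.4447 ≈ (15.8763, 36.7657)

[15.88, 36.77]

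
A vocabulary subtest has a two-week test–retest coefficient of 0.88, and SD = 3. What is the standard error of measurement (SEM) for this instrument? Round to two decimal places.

The standard error of measurement is 3.0000*√(1 − 0.8800) ≃ 3.0000*0.3464 ≃ 1.0392.

1.04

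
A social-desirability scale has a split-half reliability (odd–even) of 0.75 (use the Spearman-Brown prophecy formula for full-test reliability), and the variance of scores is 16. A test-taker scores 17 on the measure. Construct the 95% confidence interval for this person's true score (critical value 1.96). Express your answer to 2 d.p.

[14.04, 19.96]

SD = √16 = 4.00000
Full-length reliability (Spearman-Brown) = 2(0.75)/(1+0.75) ≈ 0.85714
The standard error of measurement is 4.00000·√(1 − 0.85714) ≈ 4.00000·0.37796 ≈ 1.51186.
1.96 · SEM ≈ 2.96324
95% CI: 17 ± 2.96324 = [14.03676, 19.96324]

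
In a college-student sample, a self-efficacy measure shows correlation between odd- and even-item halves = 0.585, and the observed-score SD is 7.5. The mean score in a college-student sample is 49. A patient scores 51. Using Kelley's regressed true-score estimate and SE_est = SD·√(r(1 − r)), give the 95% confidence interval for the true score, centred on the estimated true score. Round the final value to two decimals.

Spearman-Brown: r = 2(0.585) / (1 + 0.585) = 1.17000 / 1.58500 ≈ 0.73817
T̂ = r·X + (1 − r)·M = 0.73817×51 + 0.26183×49 ≈ 37.64669 + 12.82965 ≈ 50.47634
SE_est = 7.50000×√(0.73817×0.26183) ≈ 3.29723
CI = 50.47634 ± 1.96 × 3.29723 → [44.01377, 56.93891]

[44.01, 56.94]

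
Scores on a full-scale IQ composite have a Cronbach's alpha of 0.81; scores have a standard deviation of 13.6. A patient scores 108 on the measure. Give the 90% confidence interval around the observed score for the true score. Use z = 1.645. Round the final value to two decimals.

SEM = 13.6000 · √(1 − 0.8100) = 13.6000 · √0.1900 ≈ 13.6000 · 0.4359 ≈ 5.9281
Half-width = 1.645·5.9281 ≈ 9.7517
90% CI: 108 ± 9.7517 = [98.2483, 117.7517]

[98.25, 117.75]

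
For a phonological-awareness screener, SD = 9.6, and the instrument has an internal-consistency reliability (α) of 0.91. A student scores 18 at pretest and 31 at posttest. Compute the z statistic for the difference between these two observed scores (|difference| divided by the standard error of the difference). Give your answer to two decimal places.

SEM = 9.600 × √(1 − 0.910) = 9.600 × √0.090 ≈ 9.600 × 0.300 ≈ 2.880
SE_diff = √2 × SEM ≈ 4.073
z = 13 / 4.073 ≈ 3.192

3.19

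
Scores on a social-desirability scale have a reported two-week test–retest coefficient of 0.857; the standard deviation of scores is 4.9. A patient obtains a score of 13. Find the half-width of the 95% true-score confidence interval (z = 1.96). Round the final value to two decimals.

3.63

The standard error of measurement is 4.900×√(1 − 0.857) ≈ 4.900×0.378 ≈ 1.853.
Margin = 1.96 × 1.853 ≈ 3.632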